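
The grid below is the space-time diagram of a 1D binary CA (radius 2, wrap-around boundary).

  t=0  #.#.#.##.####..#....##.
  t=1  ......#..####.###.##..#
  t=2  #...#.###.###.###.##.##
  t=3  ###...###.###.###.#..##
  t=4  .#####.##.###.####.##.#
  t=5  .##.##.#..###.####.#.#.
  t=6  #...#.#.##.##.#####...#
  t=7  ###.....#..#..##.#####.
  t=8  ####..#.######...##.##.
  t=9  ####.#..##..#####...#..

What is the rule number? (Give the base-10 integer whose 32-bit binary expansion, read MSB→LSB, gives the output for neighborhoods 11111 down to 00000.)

  ##### -> .   bit 31 = 0  t=3,i=0
  ####. -> #   bit 30 = 1  t=0,i=11
  ###.# -> #   bit 29 = 1  t=1,i=12
  ###.. -> #   bit 28 = 1  t=0,i=12
  ##.## -> .   bit 27 = 0  t=0,i=8
  ##.#. -> #   bit 26 = 1  t=0,i=22
  ##..# -> .   bit 25 = 0  t=0,i=13
  ##... -> #   bit 24 = 1  t=2,i=1
  #.### -> #   bit 23 = 1  t=0,i=9
  #.##. -> #   bit 22 = 1  t=0,i=6
  #.#.# -> .   bit 21 = 0  t=0,i=0
  #.#.. -> .   bit 20 = 0  t=3,i=18
  #..## -> #   bit 19 = 1  t=1,i=8
  #..#. -> #   bit 18 = 1  t=0,i=14
  #...# -> #   bit 17 = 1  t=2,i=2
  #.... -> .   bit 16 = 0  t=0,i=17
  .#### -> #   bit 15 = 1  t=0,i=10
  .###. -> #   bit 14 = 1  t=1,i=15
  .##.# -> .   bit 13 = 0  t=0,i=7
  .##.. -> #   bit 12 = 1  t=1,i=19
  .#.## -> .   bit 11 = 0  t=0,i=5
  .#.#. -> .   bit 10 = 0  t=0,i=1
  .#..# -> #   bit 9 = 1  t=1,i=7
  .#... -> #   bit 8 = 1  t=0,i=16
  ..### -> .   bit 7 = 0  t=1,i=9
  ..##. -> .   bit 6 = 0  t=0,i=20
  ..#.# -> .   bit 5 = 0  t=2,i=4
  ..#.. -> #   bit 4 = 1  t=0,i=15
  ...## -> #   bit 3 = 1  t=0,i=19
  ...#. -> .   bit 2 = 0  t=1,i=5
  ....# -> #   bit 1 = 1  t=0,i=18
  ..... -> .   bit 0 = 0  t=1,i=2
  bits 01110101110011101101001100011010 = 1976488730

1976488730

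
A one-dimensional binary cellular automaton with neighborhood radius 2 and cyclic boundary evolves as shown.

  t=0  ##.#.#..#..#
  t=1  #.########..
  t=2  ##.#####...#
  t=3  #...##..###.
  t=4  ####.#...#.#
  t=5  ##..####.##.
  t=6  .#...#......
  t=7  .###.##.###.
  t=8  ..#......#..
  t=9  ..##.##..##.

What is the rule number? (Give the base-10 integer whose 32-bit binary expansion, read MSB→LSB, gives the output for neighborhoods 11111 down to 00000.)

2234965817

  ##### -> #   bit 31 = 1  t=1,i=4
  ####. -> .   bit 30 = 0  t=1,i=8
  ###.# -> .   bit 29 = 0  t=0,i=1
  ###.. -> .   bit 28 = 0  t=1,i=9
  ##.## -> .   bit 27 = 0  t=2,i=2
  ##.#. -> #   bit 26 = 1  t=0,i=2
  ##..# -> .   bit 25 = 0  t=1,i=10
  ##... -> #   bit 24 = 1  t=2,i=8
  #.### -> .   bit 23 = 0  t=1,i=2
  #.##. -> .   bit 22 = 0  t=5,i=0
  #.#.# -> #   bit 21 = 1  t=0,i=3
  #.#.. -> #   bit 20 = 1  t=0,i=5
  #..## -> .   bit 19 = 0  t=0,i=10
  #..#. -> #   bit 18 = 1  t=0,i=7
  #...# -> #   bit 17 = 1  t=2,i=9
  #.... -> .   bit 16 = 0  t=6,i=7
  .#### -> #   bit 15 = 1  t=1,i=3
  .###. -> #   bit 14 = 1  t=0,i=0
  .##.# -> .   bit 13 = 0  t=5,i=10
  .##.. -> #   bit 12 = 1  t=3,i=5
  .#.## -> #   bit 11 = 1  t=1,i=1
  .#.#. -> #   bit 10 = 1  t=0,i=4
  .#..# -> #   bit 9 = 1  t=0,i=6
  .#... -> #   bit 8 = 1  t=3,i=1
  ..### -> .   bit 7 = 0  t=0,i=11
  ..##. -> .   bit 6 = 0  t=3,i=4
  ..#.# -> #   bit 5 = 1  t=1,i=0
  ..#.. -> #   bit 4 = 1  t=0,i=8
  ...## -> #   bit 3 = 1  t=2,i=10
  ...#. -> .   bit 2 = 0  t=4,i=8
  ....# -> .   bit 1 = 0  t=6,i=11
  ..... -> #   bit 0 = 1  t=6,i=8
  bits 10000101001101101101111100111001 = 2234965817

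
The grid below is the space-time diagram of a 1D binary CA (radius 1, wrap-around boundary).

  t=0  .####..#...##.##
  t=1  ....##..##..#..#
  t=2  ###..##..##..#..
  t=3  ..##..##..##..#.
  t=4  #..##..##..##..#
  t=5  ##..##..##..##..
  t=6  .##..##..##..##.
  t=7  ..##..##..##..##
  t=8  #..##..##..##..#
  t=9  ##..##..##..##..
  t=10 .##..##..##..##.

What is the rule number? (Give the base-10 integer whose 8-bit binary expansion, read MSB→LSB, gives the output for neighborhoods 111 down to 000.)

81

  ### -> .   bit 7 = 0  t=0,i=2
  ##. -> #   bit 6 = 1  t=0,i=4
  #.# -> .   bit 5 = 0  t=0,i=0
  #.. -> #   bit 4 = 1  t=0,i=5
  .## -> .   bit 3 = 0  t=0,i=1
  .#. -> .   bit 2 = 0  t=0,i=7
  ..# -> .   bit 1 = 0  t=0,i=6
  ... -> #   bit 0 = 1  t=0,i=9
  bits 01010001 = 81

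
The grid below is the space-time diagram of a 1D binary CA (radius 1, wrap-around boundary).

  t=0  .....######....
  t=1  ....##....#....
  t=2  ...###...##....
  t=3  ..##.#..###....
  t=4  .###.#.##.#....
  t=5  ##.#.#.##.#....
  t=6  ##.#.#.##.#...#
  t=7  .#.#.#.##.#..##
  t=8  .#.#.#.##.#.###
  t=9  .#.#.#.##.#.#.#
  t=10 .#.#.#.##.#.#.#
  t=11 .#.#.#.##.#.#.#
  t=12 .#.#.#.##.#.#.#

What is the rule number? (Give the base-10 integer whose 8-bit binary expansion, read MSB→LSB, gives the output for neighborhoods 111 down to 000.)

  ### -> .   bit 7 = 0  t=0,i=6
  ##. -> #   bit 6 = 1  t=0,i=10
  #.# -> .   bit 5 = 0  t=3,i=4
  #.. -> .   bit 4 = 0  t=0,i=11
  .## -> #   bit 3 = 1  t=0,i=5
  .#. -> #   bit 2 = 1  t=1,i=10
  ..# -> #   bit 1 = 1  t=0,i=4
  ... -> .   bit 0 = 0  t=0,i=0
  bits 01001110 = 78

78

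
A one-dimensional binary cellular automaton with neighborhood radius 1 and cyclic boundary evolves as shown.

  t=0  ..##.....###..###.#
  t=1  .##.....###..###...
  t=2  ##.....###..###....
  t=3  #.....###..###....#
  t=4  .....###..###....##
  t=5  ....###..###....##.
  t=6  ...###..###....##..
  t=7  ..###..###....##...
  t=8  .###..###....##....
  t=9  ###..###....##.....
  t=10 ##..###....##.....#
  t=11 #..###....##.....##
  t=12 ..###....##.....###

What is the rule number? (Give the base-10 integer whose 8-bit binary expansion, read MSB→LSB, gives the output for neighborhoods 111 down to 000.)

  nb ###: next=#  (t=0,i=10, bit7=1)
  nb ##.: next=.  (t=0,i=3, bit6=0)
  nb #.#: next=.  (t=0,i=17, bit5=0)
  nb #..: next=.  (t=0,i=0, bit4=0)
  nb .##: next=#  (t=0,i=2, bit3=1)
  nb .#.: next=.  (t=0,i=18, bit2=0)
  nb ..#: next=#  (t=0,i=1, bit1=1)
  nb ...: next=.  (t=0,i=5, bit0=0)
  bits 10001010 = 138

138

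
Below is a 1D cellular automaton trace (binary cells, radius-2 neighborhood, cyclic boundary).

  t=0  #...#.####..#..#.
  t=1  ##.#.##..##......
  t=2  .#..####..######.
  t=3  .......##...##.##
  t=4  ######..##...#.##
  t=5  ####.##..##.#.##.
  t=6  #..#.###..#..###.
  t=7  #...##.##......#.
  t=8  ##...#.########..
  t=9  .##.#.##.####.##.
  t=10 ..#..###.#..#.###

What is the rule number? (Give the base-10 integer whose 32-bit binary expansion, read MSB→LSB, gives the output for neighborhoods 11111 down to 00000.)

  ##### -> #   bit 31 = 1  t=2,i=12
  ####. -> .   bit 30 = 0  t=0,i=8
  ###.# -> #   bit 29 = 1  t=5,i=3
  ###.. -> #   bit 28 = 1  t=0,i=9
  ##.## -> .   bit 27 = 0  t=3,i=14
  ##.#. -> .   bit 26 = 0  t=1,i=2
  ##..# -> #   bit 25 = 1  t=0,i=10
  ##... -> #   bit 24 = 1  t=1,i=11
  #.### -> #   bit 23 = 1  t=0,i=6
  #.##. -> #   bit 22 = 1  t=1,i=5
  #.#.# -> .   bit 21 = 0  t=1,i=3
  #.#.. -> #   bit 20 = 1  t=0,i=0
  #..## -> .   bit 19 = 0  t=1,i=8
  #..#. -> .   bit 18 = 0  t=0,i=11
  #...# -> .   bit 17 = 0  t=0,i=2
  #.... -> #   bit 16 = 1  t=1,i=12
  .#### -> .   bit 15 = 0  t=0,i=7
  .###. -> .   bit 14 = 0  t=6,i=6
  .##.# -> #   bit 13 = 1  t=1,i=1
  .##.. -> #   bit 12 = 1  t=1,i=6
  .#.## -> #   bit 11 = 1  t=0,i=5
  .#.#. -> .   bit 10 = 0  t=0,i=16
  .#..# -> .   bit 9 = 0  t=0,i=13
  .#... -> #   bit 8 = 1  t=0,i=1
  ..### -> .   bit 7 = 0  t=2,i=4
  ..##. -> .   bit 6 = 0  t=1,i=0
  ..#.# -> .   bit 5 = 0  t=0,i=4
  ..#.. -> .   bit 4 = 0  t=0,i=12
  ...## -> .   bit 3 = 0  t=1,i=16
  ...#. -> #   bit 2 = 1  t=0,i=3
  ....# -> #   bit 1 = 1  t=1,i=15
  ..... -> #   bit 0 = 1  t=1,i=13
  bits 10110011110100010011100100000111 = 3016833287

3016833287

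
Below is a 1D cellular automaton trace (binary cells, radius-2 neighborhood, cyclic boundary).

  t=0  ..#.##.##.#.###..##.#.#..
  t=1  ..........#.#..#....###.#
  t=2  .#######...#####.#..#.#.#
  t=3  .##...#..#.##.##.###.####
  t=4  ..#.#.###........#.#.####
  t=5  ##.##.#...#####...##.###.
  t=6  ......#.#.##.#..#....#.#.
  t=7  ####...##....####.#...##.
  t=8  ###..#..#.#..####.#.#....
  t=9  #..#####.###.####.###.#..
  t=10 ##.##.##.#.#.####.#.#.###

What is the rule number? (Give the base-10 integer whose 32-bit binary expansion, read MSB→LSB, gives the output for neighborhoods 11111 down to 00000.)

1656198801

  [31] ##### => .  t=2,i=3
  [30] ####. => #  t=2,i=6
  [29] ###.# => #  t=1,i=22
  [28] ###.. => .  t=0,i=14
  [27] ##.## => .  t=0,i=6
  [26] ##.#. => .  t=0,i=9
  [25] ##..# => #  t=0,i=15
  [24] ##... => .  t=2,i=8
  [23] #.### => #  t=0,i=12
  [22] #.##. => .  t=0,i=4
  [21] #.#.# => #  t=0,i=10
  [20] #.#.. => #  t=0,i=22
  [19] #..## => .  t=0,i=16
  [18] #..#. => #  t=1,i=14
  [17] #...# => #  t=2,i=9
  [16] #.... => #  t=0,i=24
  [15] .#### => #  t=2,i=2
  [14] .###. => .  t=0,i=13
  [13] .##.# => .  t=0,i=5
  [12] .##.. => #  t=3,i=2
  [11] .#.## => .  t=0,i=3
  [10] .#.#. => #  t=0,i=21
  [9] .#..# => #  t=1,i=13
  [8] .#... => .  t=0,i=23
  [7] ..### => #  t=1,i=20
  [6] ..##. => .  t=0,i=17
  [5] ..#.# => .  t=0,i=2
  [4] ..#.. => #  t=1,i=15
  [3] ...## => .  t=1,i=19
  [2] ...#. => .  t=0,i=1
  [1] ....# => .  t=0,i=0
  [0] ..... => #  t=1,i=2
  bits 01100010101101111001011010010001 = 1656198801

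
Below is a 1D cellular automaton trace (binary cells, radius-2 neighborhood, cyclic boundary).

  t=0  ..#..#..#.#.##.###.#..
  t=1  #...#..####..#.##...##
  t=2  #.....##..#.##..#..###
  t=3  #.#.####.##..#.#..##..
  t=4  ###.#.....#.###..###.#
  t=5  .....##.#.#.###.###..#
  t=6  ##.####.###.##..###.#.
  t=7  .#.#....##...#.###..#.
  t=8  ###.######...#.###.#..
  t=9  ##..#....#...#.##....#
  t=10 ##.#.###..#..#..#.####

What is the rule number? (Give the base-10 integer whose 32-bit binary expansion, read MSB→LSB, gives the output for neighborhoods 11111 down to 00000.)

279803370

  [31] ##### => .  t=8,i=6
  [30] ####. => .  t=1,i=9
  [29] ###.# => .  t=0,i=17
  [28] ###.. => #  t=1,i=0
  [27] ##.## => .  t=0,i=14
  [26] ##.#. => .  t=0,i=18
  [25] ##..# => .  t=1,i=11
  [24] ##... => .  t=1,i=1
  [23] #.### => #  t=0,i=15
  [22] #.##. => .  t=0,i=12
  [21] #.#.# => #  t=0,i=10
  [20] #.#.. => .  t=0,i=19
  [19] #..## => #  t=1,i=6
  [18] #..#. => #  t=0,i=4
  [17] #...# => .  t=1,i=2
  [16] #.... => #  t=0,i=21
  [15] .#### => .  t=1,i=8
  [14] .###. => #  t=0,i=16
  [13] .##.# => #  t=0,i=13
  [12] .##.. => #  t=1,i=16
  [11] .#.## => .  t=0,i=11
  [10] .#.#. => #  t=0,i=9
  [9] .#..# => .  t=0,i=3
  [8] .#... => #  t=0,i=20
  [7] ..### => #  t=1,i=7
  [6] ..##. => #  t=2,i=6
  [5] ..#.# => #  t=0,i=8
  [4] ..#.. => .  t=0,i=2
  [3] ...## => #  t=1,i=19
  [2] ...#. => .  t=0,i=1
  [1] ....# => #  t=0,i=0
  [0] ..... => .  t=2,i=3
  bits 00010000101011010111010111101010 = 279803370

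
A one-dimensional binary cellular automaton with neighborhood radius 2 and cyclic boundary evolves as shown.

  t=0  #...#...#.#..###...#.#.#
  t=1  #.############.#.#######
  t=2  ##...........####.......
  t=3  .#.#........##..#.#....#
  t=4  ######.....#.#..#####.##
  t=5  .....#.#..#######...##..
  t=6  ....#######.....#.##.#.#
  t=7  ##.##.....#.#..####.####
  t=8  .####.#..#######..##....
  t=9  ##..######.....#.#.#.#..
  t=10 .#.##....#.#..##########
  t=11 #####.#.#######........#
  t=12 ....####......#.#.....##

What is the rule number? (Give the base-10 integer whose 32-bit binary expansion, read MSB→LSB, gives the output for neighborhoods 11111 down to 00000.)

1014702012

  [31] ##### => .  t=1,i=4
  [30] ####. => .  t=1,i=12
  [29] ###.# => #  t=1,i=0
  [28] ###.. => #  t=0,i=15
  [27] ##.## => #  t=1,i=1
  [26] ##.#. => #  t=1,i=14
  [25] ##..# => .  t=3,i=14
  [24] ##... => .  t=0,i=1
  [23] #.### => .  t=1,i=2
  [22] #.##. => #  t=0,i=23
  [21] #.#.# => #  t=0,i=21
  [20] #.#.. => #  t=0,i=10
  [19] #..## => #  t=0,i=12
  [18] #..#. => .  t=3,i=15
  [17] #...# => #  t=0,i=2
  [16] #.... => #  t=2,i=3
  [15] .#### => .  t=1,i=3
  [14] .###. => .  t=0,i=14
  [13] .##.# => .  t=6,i=19
  [12] .##.. => #  t=0,i=0
  [11] .#.## => #  t=0,i=22
  [10] .#.#. => #  t=0,i=9
  [9] .#..# => #  t=0,i=11
  [8] .#... => #  t=0,i=5
  [7] ..### => #  t=0,i=13
  [6] ..##. => .  t=2,i=0
  [5] ..#.# => #  t=0,i=8
  [4] ..#.. => #  t=0,i=4
  [3] ...## => #  t=2,i=12
  [2] ...#. => #  t=0,i=3
  [1] ....# => .  t=2,i=11
  [0] ..... => .  t=2,i=4
  bits 00111100011110110001111110111100 = 1014702012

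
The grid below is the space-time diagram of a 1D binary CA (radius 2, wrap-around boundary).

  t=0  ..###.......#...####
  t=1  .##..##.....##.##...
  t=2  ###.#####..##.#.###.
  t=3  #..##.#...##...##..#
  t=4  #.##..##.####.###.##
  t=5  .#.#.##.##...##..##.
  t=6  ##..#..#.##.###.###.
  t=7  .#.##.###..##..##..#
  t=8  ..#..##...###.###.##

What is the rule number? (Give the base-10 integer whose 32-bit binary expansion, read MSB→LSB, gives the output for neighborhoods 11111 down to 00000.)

  ##### -> #   bit 31 = 1  t=2,i=6
  ####. -> .   bit 30 = 0  t=0,i=18
  ###.# -> .   bit 29 = 0  t=2,i=2
  ###.. -> .   bit 28 = 0  t=0,i=4
  ##.## -> #   bit 27 = 1  t=1,i=14
  ##.#. -> .   bit 26 = 0  t=2,i=13
  ##..# -> .   bit 25 = 0  t=0,i=0
  ##... -> #   bit 24 = 1  t=0,i=5
  #.### -> #   bit 23 = 1  t=2,i=0
  #.##. -> .   bit 22 = 0  t=1,i=15
  #.#.# -> .   bit 21 = 0  t=2,i=14
  #.#.. -> #   bit 20 = 1  t=3,i=6
  #..## -> #   bit 19 = 1  t=0,i=1
  #..#. -> #   bit 18 = 1  t=5,i=0
  #...# -> .   bit 17 = 0  t=0,i=14
  #.... -> #   bit 16 = 1  t=0,i=6
  .#### -> .   bit 15 = 0  t=0,i=17
  .###. -> .   bit 14 = 0  t=0,i=3
  .##.# -> .   bit 13 = 0  t=1,i=13
  .##.. -> #   bit 12 = 1  t=1,i=2
  .#.## -> #   bit 11 = 1  t=2,i=15
  .#.#. -> .   bit 10 = 0  t=5,i=2
  .#..# -> .   bit 9 = 0  t=6,i=5
  .#... -> #   bit 8 = 1  t=0,i=13
  ..### -> #   bit 7 = 1  t=0,i=2
  ..##. -> #   bit 6 = 1  t=1,i=1
  ..#.# -> #   bit 5 = 1  t=5,i=1
  ..#.. -> #   bit 4 = 1  t=0,i=12
  ...## -> #   bit 3 = 1  t=0,i=15
  ...#. -> .   bit 2 = 0  t=0,i=11
  ....# -> .   bit 1 = 0  t=0,i=10
  ..... -> .   bit 0 = 0  t=0,i=7
  bits 10001001100111010001100111111000 = 2308774392

2308774392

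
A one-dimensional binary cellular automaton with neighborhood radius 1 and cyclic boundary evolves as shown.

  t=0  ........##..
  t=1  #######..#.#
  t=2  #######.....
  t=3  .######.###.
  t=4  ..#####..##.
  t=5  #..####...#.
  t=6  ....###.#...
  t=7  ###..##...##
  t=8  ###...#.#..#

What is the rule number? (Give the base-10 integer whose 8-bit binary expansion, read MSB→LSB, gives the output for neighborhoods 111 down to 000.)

  nb ###: next=#  (t=1,i=0, bit7=1)
  nb ##.: next=#  (t=0,i=9, bit6=1)
  nb #.#: next=.  (t=1,i=10, bit5=0)
  nb #..: next=.  (t=0,i=10, bit4=0)
  nb .##: next=.  (t=0,i=8, bit3=0)
  nb .#.: next=.  (t=1,i=9, bit2=0)
  nb ..#: next=.  (t=0,i=7, bit1=0)
  nb ...: next=#  (t=0,i=0, bit0=1)
  bits 11000001 = 193

193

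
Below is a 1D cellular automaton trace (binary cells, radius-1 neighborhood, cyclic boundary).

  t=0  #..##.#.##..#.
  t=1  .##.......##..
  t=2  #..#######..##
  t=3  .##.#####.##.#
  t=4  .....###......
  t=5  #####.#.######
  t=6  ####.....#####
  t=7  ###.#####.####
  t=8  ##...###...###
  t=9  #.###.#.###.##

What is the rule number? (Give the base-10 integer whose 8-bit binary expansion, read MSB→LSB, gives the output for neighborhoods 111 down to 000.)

  ### -> #   bit 7 = 1  t=2,i=4
  ##. -> .   bit 6 = 0  t=0,i=4
  #.# -> .   bit 5 = 0  t=0,i=5
  #.. -> #   bit 4 = 1  t=0,i=1
  .## -> .   bit 3 = 0  t=0,i=3
  .#. -> .   bit 2 = 0  t=0,i=0
  ..# -> #   bit 1 = 1  t=0,i=2
  ... -> #   bit 0 = 1  t=1,i=4
  bits 10010011 = 147

147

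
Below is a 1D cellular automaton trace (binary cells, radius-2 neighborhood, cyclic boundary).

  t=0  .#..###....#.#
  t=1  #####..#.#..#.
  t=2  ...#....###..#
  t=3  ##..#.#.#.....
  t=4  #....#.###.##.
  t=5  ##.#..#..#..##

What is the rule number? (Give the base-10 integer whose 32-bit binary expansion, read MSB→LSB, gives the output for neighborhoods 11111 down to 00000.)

  ##### -> .   bit 31 = 0  t=1,i=2
  ####. -> #   bit 30 = 1  t=1,i=3
  ###.# -> #   bit 29 = 1  t=4,i=9
  ###.. -> .   bit 28 = 0  t=0,i=6
  ##.## -> .   bit 27 = 0  t=4,i=10
  ##.#. -> #   bit 26 = 1  t=4,i=13
  ##..# -> .   bit 25 = 0  t=1,i=5
  ##... -> #   bit 24 = 1  t=0,i=7
  #.### -> .   bit 23 = 0  t=1,i=0
  #.##. -> .   bit 22 = 0  t=4,i=11
  #.#.# -> .   bit 21 = 0  t=0,i=13
  #.#.. -> #   bit 20 = 1  t=0,i=1
  #..## -> #   bit 19 = 1  t=0,i=3
  #..#. -> .   bit 18 = 0  t=1,i=6
  #...# -> #   bit 17 = 1  t=2,i=1
  #.... -> .   bit 16 = 0  t=0,i=8
  .#### -> .   bit 15 = 0  t=1,i=1
  .###. -> .   bit 14 = 0  t=0,i=5
  .##.# -> #   bit 13 = 1  t=4,i=12
  .##.. -> .   bit 12 = 0  t=3,i=1
  .#.## -> #   bit 11 = 1  t=1,i=13
  .#.#. -> #   bit 10 = 1  t=0,i=0
  .#..# -> #   bit 9 = 1  t=0,i=2
  .#... -> #   bit 8 = 1  t=2,i=0
  ..### -> #   bit 7 = 1  t=0,i=4
  ..##. -> #   bit 6 = 1  t=3,i=0
  ..#.# -> .   bit 5 = 0  t=0,i=11
  ..#.. -> .   bit 4 = 0  t=2,i=3
  ...## -> .   bit 3 = 0  t=2,i=7
  ...#. -> .   bit 2 = 0  t=0,i=10
  ....# -> #   bit 1 = 1  t=0,i=9
  ..... -> #   bit 0 = 1  t=3,i=11
  bits 01100101000110100010111111000011 = 1696214979

1696214979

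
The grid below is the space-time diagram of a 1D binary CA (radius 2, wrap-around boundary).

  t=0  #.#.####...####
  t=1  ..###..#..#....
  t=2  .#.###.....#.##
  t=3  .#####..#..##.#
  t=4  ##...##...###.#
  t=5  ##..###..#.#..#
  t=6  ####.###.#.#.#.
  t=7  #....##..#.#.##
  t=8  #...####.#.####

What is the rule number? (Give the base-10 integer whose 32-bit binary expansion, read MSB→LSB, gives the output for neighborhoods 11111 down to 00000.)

  nb #####: next=.  (t=0,i=13, bit31=0)
  nb ####.: next=.  (t=0,i=6, bit30=0)
  nb ###.#: next=.  (t=0,i=0, bit29=0)
  nb ###..: next=#  (t=0,i=7, bit28=1)
  nb ##.##: next=.  (t=4,i=13, bit27=0)
  nb ##.#.: next=.  (t=0,i=1, bit26=0)
  nb ##..#: next=#  (t=1,i=5, bit25=1)
  nb ##...: next=.  (t=0,i=8, bit24=0)
  nb #.###: next=#  (t=0,i=4, bit23=1)
  nb #.##.: next=.  (t=2,i=13, bit22=0)
  nb #.#.#: next=#  (t=0,i=2, bit21=1)
  nb #.#..: next=#  (t=5,i=11, bit20=1)
  nb #..##: next=#  (t=3,i=10, bit19=1)
  nb #..#.: next=.  (t=1,i=6, bit18=0)
  nb #...#: next=.  (t=0,i=9, bit17=0)
  nb #....: next=.  (t=1,i=12, bit16=0)
  nb .####: next=.  (t=0,i=5, bit15=0)
  nb .###.: next=#  (t=1,i=3, bit14=1)
  nb .##.#: next=#  (t=2,i=14, bit13=1)
  nb .##..: next=#  (t=4,i=6, bit12=1)
  nb .#.##: next=#  (t=0,i=3, bit11=1)
  nb .#.#.: next=.  (t=5,i=10, bit10=0)
  nb .#..#: next=.  (t=1,i=8, bit9=0)
  nb .#...: next=#  (t=1,i=11, bit8=1)
  nb ..###: next=.  (t=0,i=11, bit7=0)
  nb ..##.: next=#  (t=3,i=11, bit6=1)
  nb ..#.#: next=#  (t=2,i=11, bit5=1)
  nb ..#..: next=.  (t=1,i=7, bit4=0)
  nb ...##: next=#  (t=0,i=10, bit3=1)
  nb ...#.: next=.  (t=2,i=10, bit2=0)
  nb ....#: next=.  (t=1,i=0, bit1=0)
  nb .....: next=#  (t=1,i=13, bit0=1)
  bits 00010010101110000111100101101001 = 314079593

314079593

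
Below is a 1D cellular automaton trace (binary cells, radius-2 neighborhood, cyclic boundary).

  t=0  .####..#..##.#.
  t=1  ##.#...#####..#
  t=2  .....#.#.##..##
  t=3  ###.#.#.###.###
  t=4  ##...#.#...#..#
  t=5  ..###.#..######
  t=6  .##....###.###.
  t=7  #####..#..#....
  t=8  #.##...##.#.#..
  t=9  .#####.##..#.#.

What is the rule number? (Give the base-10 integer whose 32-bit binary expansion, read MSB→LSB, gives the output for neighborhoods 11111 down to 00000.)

  #####|#  b31=1 t=1,i=9
  ####.|#  b30=1 t=0,i=3
  ###.#|.  b29=0 t=1,i=1
  ###..|.  b28=0 t=0,i=4
  ##.##|#  b27=1 t=3,i=11
  ##.#.|.  b26=0 t=0,i=12
  ##..#|.  b25=0 t=0,i=5
  ##...|#  b24=1 t=2,i=0
  #.###|.  b23=0 t=3,i=8
  #.##.|#  b22=1 t=2,i=9
  #.#.#|.  b21=0 t=2,i=7
  #.#..|.  b20=0 t=0,i=13
  #..##|#  b19=1 t=0,i=0
  #..#.|.  b18=0 t=0,i=6
  #...#|#  b17=1 t=1,i=5
  #....|#  b16=1 t=2,i=1
  .####|.  b15=0 t=0,i=2
  .###.|.  b14=0 t=1,i=0
  .##.#|#  b13=1 t=0,i=11
  .##..|#  b12=1 t=2,i=10
  .#.##|#  b11=1 t=2,i=8
  .#.#.|#  b10=1 t=2,i=6
  .#..#|#  b9=1 t=0,i=8
  .#...|.  b8=0 t=1,i=4
  ..###|#  b7=1 t=0,i=1
  ..##.|#  b6=1 t=0,i=10
  ..#.#|.  b5=0 t=2,i=5
  ..#..|#  b4=1 t=0,i=7
  ...##|.  b3=0 t=1,i=6
  ...#.|#  b2=1 t=2,i=4
  ....#|.  b1=0 t=2,i=3
  .....|#  b0=1 t=2,i=2
  bits 11001001010010110011111011010101 = 3377151701

3377151701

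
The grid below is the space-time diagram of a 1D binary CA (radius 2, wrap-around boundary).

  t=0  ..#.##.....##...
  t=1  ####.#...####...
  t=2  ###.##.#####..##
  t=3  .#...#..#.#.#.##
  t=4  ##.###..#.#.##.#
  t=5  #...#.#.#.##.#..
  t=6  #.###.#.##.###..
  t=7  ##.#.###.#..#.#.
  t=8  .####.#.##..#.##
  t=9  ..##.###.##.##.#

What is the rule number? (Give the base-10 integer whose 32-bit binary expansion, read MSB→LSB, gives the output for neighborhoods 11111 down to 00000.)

  nb #####: next=.  (t=2,i=0, bit31=0)
  nb ####.: next=#  (t=1,i=2, bit30=1)
  nb ###.#: next=.  (t=1,i=3, bit29=0)
  nb ###..: next=.  (t=1,i=12, bit28=0)
  nb ##.##: next=.  (t=2,i=3, bit27=0)
  nb ##.#.: next=#  (t=1,i=4, bit26=1)
  nb ##..#: next=#  (t=2,i=12, bit25=1)
  nb ##...: next=.  (t=0,i=6, bit24=0)
  nb #.###: next=.  (t=2,i=7, bit23=0)
  nb #.##.: next=.  (t=0,i=4, bit22=0)
  nb #.#.#: next=#  (t=3,i=10, bit21=1)
  nb #.#..: next=#  (t=1,i=5, bit20=1)
  nb #..##: next=.  (t=2,i=13, bit19=0)
  nb #..#.: next=.  (t=3,i=7, bit18=0)
  nb #...#: next=#  (t=1,i=7, bit17=1)
  nb #....: next=.  (t=0,i=7, bit16=0)
  nb .####: next=#  (t=1,i=1, bit15=1)
  nb .###.: next=#  (t=4,i=0, bit14=1)
  nb .##.#: next=#  (t=2,i=5, bit13=1)
  nb .##..: next=#  (t=0,i=5, bit12=1)
  nb .#.##: next=#  (t=0,i=3, bit11=1)
  nb .#.#.: next=.  (t=3,i=9, bit10=0)
  nb .#..#: next=.  (t=3,i=6, bit9=0)
  nb .#...: next=.  (t=1,i=6, bit8=0)
  nb ..###: next=#  (t=1,i=0, bit7=1)
  nb ..##.: next=#  (t=0,i=11, bit6=1)
  nb ..#.#: next=#  (t=0,i=2, bit5=1)
  nb ..#..: next=#  (t=3,i=5, bit4=1)
  nb ...##: next=#  (t=0,i=10, bit3=1)
  nb ...#.: next=#  (t=0,i=1, bit2=1)
  nb ....#: next=#  (t=0,i=0, bit1=1)
  nb .....: next=.  (t=0,i=8, bit0=0)
  bits 01000110001100101111100011111110 = 1177745662

1177745662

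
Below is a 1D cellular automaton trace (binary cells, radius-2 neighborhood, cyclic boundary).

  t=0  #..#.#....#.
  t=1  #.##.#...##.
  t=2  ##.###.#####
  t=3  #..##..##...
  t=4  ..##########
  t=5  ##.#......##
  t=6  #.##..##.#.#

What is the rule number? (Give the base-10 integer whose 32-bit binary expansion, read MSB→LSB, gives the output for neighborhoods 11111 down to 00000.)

  ##### -> .   bit 31 = 0  t=2,i=9
  ####. -> #   bit 30 = 1  t=2,i=0
  ###.# -> .   bit 29 = 0  t=2,i=1
  ###.. -> #   bit 28 = 1  t=4,i=11
  ##.## -> .   bit 27 = 0  t=2,i=2
  ##.#. -> #   bit 26 = 1  t=1,i=4
  ##..# -> #   bit 25 = 1  t=3,i=5
  ##... -> #   bit 24 = 1  t=3,i=9
  #.### -> #   bit 23 = 1  t=2,i=3
  #.##. -> .   bit 22 = 0  t=1,i=2
  #.#.# -> #   bit 21 = 1  t=1,i=0
  #.#.. -> #   bit 20 = 1  t=0,i=0
  #..## -> #   bit 19 = 1  t=3,i=2
  #..#. -> #   bit 18 = 1  t=0,i=2
  #...# -> #   bit 17 = 1  t=1,i=7
  #.... -> .   bit 16 = 0  t=0,i=7
  .#### -> #   bit 15 = 1  t=2,i=8
  .###. -> #   bit 14 = 1  t=2,i=4
  .##.# -> #   bit 13 = 1  t=1,i=3
  .##.. -> #   bit 12 = 1  t=3,i=4
  .#.## -> #   bit 11 = 1  t=1,i=1
  .#.#. -> .   bit 10 = 0  t=0,i=4
  .#..# -> .   bit 9 = 0  t=0,i=1
  .#... -> .   bit 8 = 0  t=0,i=6
  ..### -> .   bit 7 = 0  t=4,i=2
  ..##. -> #   bit 6 = 1  t=1,i=9
  ..#.# -> #   bit 5 = 1  t=0,i=3
  ..#.. -> .   bit 4 = 0  t=3,i=0
  ...## -> #   bit 3 = 1  t=1,i=8
  ...#. -> #   bit 2 = 1  t=0,i=9
  ....# -> .   bit 1 = 0  t=0,i=8
  ..... -> #   bit 0 = 1  t=5,i=6
  bits 01010111101111101111100001101101 = 1472133229

1472133229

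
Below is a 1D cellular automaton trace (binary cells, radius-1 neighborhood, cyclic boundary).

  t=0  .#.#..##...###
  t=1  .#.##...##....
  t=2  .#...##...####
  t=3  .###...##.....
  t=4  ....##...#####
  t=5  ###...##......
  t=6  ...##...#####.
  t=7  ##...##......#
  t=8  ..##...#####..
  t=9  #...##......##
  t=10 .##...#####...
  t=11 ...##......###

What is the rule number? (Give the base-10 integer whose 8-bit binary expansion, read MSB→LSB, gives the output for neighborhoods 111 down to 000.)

  nb ###: next=.  (t=0,i=12, bit7=0)
  nb ##.: next=.  (t=0,i=7, bit6=0)
  nb #.#: next=.  (t=0,i=0, bit5=0)
  nb #..: next=#  (t=0,i=4, bit4=1)
  nb .##: next=.  (t=0,i=6, bit3=0)
  nb .#.: next=#  (t=0,i=1, bit2=1)
  nb ..#: next=.  (t=0,i=5, bit1=0)
  nb ...: next=#  (t=0,i=9, bit0=1)
  bits 00010101 = 21

21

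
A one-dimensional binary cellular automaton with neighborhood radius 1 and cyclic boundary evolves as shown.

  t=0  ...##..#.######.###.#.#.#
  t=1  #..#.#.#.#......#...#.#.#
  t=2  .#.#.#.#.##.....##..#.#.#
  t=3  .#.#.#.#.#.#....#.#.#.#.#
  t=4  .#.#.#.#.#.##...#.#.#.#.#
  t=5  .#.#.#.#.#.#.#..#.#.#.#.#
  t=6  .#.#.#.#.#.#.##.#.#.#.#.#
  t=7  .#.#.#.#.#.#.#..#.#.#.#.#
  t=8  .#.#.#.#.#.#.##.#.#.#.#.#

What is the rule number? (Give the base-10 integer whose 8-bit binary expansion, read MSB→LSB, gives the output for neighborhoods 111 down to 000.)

28

  nb ###: next=.  (t=0,i=10, bit7=0)
  nb ##.: next=.  (t=0,i=4, bit6=0)
  nb #.#: next=.  (t=0,i=8, bit5=0)
  nb #..: next=#  (t=0,i=0, bit4=1)
  nb .##: next=#  (t=0,i=3, bit3=1)
  nb .#.: next=#  (t=0,i=7, bit2=1)
  nb ..#: next=.  (t=0,i=2, bit1=0)
  nb ...: next=.  (t=0,i=1, bit0=0)
  bits 00011100 = 28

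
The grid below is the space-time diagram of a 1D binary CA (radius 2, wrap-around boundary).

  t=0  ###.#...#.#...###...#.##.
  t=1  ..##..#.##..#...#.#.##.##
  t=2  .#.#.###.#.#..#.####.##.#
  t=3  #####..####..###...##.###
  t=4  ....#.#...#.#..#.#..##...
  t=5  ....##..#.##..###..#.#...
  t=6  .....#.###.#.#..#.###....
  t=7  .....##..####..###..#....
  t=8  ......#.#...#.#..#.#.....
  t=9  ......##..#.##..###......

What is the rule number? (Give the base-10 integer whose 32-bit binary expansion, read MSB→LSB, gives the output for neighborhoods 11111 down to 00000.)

1009663008

  #####|.  b31=0 t=3,i=0
  ####.|.  b30=0 t=2,i=18
  ###.#|#  b29=1 t=0,i=2
  ###..|#  b28=1 t=0,i=16
  ##.##|#  b27=1 t=0,i=24
  ##.#.|#  b26=1 t=0,i=3
  ##..#|.  b25=0 t=1,i=0
  ##...|.  b24=0 t=0,i=17
  #.###|.  b23=0 t=0,i=0
  #.##.|.  b22=0 t=0,i=22
  #.#.#|#  b21=1 t=1,i=18
  #.#..|.  b20=0 t=0,i=4
  #..##|#  b19=1 t=1,i=1
  #..#.|#  b18=1 t=1,i=5
  #...#|#  b17=1 t=0,i=6
  #....|.  b16=0 t=4,i=23
  .####|.  b15=0 t=2,i=17
  .###.|.  b14=0 t=0,i=1
  .##.#|#  b13=1 t=0,i=23
  .##..|#  b12=1 t=1,i=3
  .#.##|#  b11=1 t=0,i=21
  .#.#.|#  b10=1 t=0,i=9
  .#..#|.  b9=0 t=2,i=12
  .#...|.  b8=0 t=0,i=5
  ..###|.  b7=0 t=0,i=14
  ..##.|.  b6=0 t=1,i=2
  ..#.#|#  b5=1 t=0,i=8
  ..#..|.  b4=0 t=1,i=12
  ...##|.  b3=0 t=0,i=13
  ...#.|.  b2=0 t=0,i=7
  ....#|.  b1=0 t=4,i=2
  .....|.  b0=0 t=4,i=0
  bits 00111100001011100011110000100000 = 1009663008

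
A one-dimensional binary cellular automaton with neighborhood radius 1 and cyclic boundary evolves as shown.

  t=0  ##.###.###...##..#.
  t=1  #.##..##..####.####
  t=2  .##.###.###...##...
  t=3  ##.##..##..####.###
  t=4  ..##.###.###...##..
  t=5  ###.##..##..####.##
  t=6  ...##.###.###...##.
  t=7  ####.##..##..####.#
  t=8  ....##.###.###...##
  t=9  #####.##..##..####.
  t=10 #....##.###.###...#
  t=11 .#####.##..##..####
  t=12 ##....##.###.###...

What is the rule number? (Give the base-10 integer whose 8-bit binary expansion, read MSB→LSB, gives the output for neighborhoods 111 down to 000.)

  ### -> .   bit 7 = 0  t=0,i=4
  ##. -> .   bit 6 = 0  t=0,i=1
  #.# -> #   bit 5 = 1  t=0,i=2
  #.. -> #   bit 4 = 1  t=0,i=10
  .## -> #   bit 3 = 1  t=0,i=0
  .#. -> #   bit 2 = 1  t=0,i=17
  ..# -> #   bit 1 = 1  t=0,i=12
  ... -> #   bit 0 = 1  t=0,i=11
  bits 00111111 = 63

63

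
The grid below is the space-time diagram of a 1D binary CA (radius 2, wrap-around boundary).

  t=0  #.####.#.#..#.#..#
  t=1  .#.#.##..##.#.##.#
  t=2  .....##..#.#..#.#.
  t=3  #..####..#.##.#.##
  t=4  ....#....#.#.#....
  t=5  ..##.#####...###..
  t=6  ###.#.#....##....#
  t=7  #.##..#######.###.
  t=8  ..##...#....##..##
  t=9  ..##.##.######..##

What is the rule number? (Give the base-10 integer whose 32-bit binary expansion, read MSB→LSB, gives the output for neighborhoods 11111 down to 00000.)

743674734

  nb #####: next=.  (t=5,i=7, bit31=0)
  nb ####.: next=.  (t=0,i=4, bit30=0)
  nb ###.#: next=#  (t=0,i=5, bit29=1)
  nb ###..: next=.  (t=3,i=0, bit28=0)
  nb ##.##: next=#  (t=0,i=1, bit27=1)
  nb ##.#.: next=#  (t=0,i=6, bit26=1)
  nb ##..#: next=.  (t=1,i=7, bit25=0)
  nb ##...: next=.  (t=5,i=10, bit24=0)
  nb #.###: next=.  (t=0,i=2, bit23=0)
  nb #.##.: next=#  (t=1,i=5, bit22=1)
  nb #.#.#: next=.  (t=0,i=7, bit21=0)
  nb #.#..: next=#  (t=0,i=9, bit20=1)
  nb #..##: next=.  (t=0,i=16, bit19=0)
  nb #..#.: next=.  (t=0,i=11, bit18=0)
  nb #...#: next=#  (t=5,i=11, bit17=1)
  nb #....: next=#  (t=2,i=0, bit16=1)
  nb .####: next=#  (t=0,i=3, bit15=1)
  nb .###.: next=.  (t=3,i=17, bit14=0)
  nb .##.#: next=.  (t=0,i=0, bit13=0)
  nb .##..: next=#  (t=1,i=6, bit12=1)
  nb .#.##: next=.  (t=1,i=4, bit11=0)
  nb .#.#.: next=.  (t=0,i=8, bit10=0)
  nb .#..#: next=#  (t=0,i=10, bit9=1)
  nb .#...: next=#  (t=2,i=17, bit8=1)
  nb ..###: next=.  (t=3,i=3, bit7=0)
  nb ..##.: next=#  (t=0,i=17, bit6=1)
  nb ..#.#: next=#  (t=0,i=12, bit5=1)
  nb ..#..: next=.  (t=4,i=4, bit4=0)
  nb ...##: next=#  (t=2,i=4, bit3=1)
  nb ...#.: next=#  (t=4,i=3, bit2=1)
  nb ....#: next=#  (t=2,i=3, bit1=1)
  nb .....: next=.  (t=2,i=1, bit0=0)
  bits 00101100010100111001001101101110 = 743674734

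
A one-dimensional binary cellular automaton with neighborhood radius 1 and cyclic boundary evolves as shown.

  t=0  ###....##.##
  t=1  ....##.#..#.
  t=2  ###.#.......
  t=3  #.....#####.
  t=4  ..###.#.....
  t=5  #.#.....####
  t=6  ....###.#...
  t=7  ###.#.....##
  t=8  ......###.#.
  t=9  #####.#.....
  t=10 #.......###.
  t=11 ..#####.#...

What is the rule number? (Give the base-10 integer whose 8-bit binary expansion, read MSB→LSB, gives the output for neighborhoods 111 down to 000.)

9

  ### -> .   bit 7 = 0  t=0,i=0
  ##. -> .   bit 6 = 0  t=0,i=2
  #.# -> .   bit 5 = 0  t=0,i=9
  #.. -> .   bit 4 = 0  t=0,i=3
  .## -> #   bit 3 = 1  t=0,i=7
  .#. -> .   bit 2 = 0  t=1,i=7
  ..# -> .   bit 1 = 0  t=0,i=6
  ... -> #   bit 0 = 1  t=0,i=4
  bits 00001001 = 9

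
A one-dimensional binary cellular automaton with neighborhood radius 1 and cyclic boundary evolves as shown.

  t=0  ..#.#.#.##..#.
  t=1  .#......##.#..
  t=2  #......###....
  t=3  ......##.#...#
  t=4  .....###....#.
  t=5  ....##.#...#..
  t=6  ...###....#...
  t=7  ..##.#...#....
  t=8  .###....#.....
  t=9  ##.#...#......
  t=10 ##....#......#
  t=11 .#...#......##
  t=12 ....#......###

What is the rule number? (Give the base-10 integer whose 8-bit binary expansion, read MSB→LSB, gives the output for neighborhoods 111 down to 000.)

74

  ### -> .   bit 7 = 0  t=2,i=8
  ##. -> #   bit 6 = 1  t=0,i=9
  #.# -> .   bit 5 = 0  t=0,i=3
  #.. -> .   bit 4 = 0  t=0,i=10
  .## -> #   bit 3 = 1  t=0,i=8
  .#. -> .   bit 2 = 0  t=0,i=2
  ..# -> #   bit 1 = 1  t=0,i=1
  ... -> .   bit 0 = 0  t=0,i=0
  bits 01001010 = 74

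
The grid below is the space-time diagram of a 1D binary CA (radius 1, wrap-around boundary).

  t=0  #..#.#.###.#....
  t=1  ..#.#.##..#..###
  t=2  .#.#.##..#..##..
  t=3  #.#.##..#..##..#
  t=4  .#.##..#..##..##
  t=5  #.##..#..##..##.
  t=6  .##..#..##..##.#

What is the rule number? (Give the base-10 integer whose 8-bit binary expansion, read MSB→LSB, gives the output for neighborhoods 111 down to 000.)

  ###|.  b7=0 t=0,i=8
  ##.|.  b6=0 t=0,i=9
  #.#|#  b5=1 t=0,i=4
  #..|.  b4=0 t=0,i=1
  .##|#  b3=1 t=0,i=7
  .#.|.  b2=0 t=0,i=0
  ..#|#  b1=1 t=0,i=2
  ...|#  b0=1 t=0,i=13
  bits 00101011 = 43

43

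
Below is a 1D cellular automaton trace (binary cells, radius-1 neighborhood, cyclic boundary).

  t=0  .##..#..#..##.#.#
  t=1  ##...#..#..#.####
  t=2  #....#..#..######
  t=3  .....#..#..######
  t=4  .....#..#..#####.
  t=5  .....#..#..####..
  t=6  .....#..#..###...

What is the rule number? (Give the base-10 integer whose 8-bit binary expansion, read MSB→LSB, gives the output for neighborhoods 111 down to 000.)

172

  [7] ### => #  t=1,i=0
  [6] ##. => .  t=0,i=2
  [5] #.# => #  t=0,i=0
  [4] #.. => .  t=0,i=3
  [3] .## => #  t=0,i=1
  [2] .#. => #  t=0,i=5
  [1] ..# => .  t=0,i=4
  [0] ... => .  t=1,i=3
  bits 10101100 = 172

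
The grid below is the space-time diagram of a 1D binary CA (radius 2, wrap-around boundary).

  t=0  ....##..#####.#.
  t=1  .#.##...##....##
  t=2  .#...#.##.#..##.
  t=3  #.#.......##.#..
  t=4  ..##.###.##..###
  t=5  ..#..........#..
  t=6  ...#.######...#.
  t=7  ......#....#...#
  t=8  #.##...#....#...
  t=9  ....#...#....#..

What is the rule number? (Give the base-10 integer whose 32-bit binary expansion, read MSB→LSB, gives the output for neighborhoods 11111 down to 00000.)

  [31] ##### => .  t=0,i=10
  [30] ####. => .  t=0,i=11
  [29] ###.# => .  t=0,i=12
  [28] ###.. => .  t=4,i=15
  [27] ##.## => .  t=4,i=4
  [26] ##.#. => .  t=0,i=13
  [25] ##..# => .  t=0,i=6
  [24] ##... => #  t=1,i=5
  [23] #.### => .  t=4,i=5
  [22] #.##. => .  t=1,i=3
  [21] #.#.# => #  t=1,i=1
  [20] #.#.. => #  t=0,i=14
  [19] #..## => .  t=0,i=7
  [18] #..#. => #  t=2,i=0
  [17] #...# => .  t=1,i=6
  [16] #.... => .  t=0,i=0
  [15] .#### => #  t=0,i=9
  [14] .###. => .  t=4,i=6
  [13] .##.# => .  t=1,i=15
  [12] .##.. => .  t=0,i=5
  [11] .#.## => .  t=1,i=2
  [10] .#.#. => .  t=3,i=1
  [9] .#..# => #  t=2,i=11
  [8] .#... => #  t=0,i=15
  [7] ..### => #  t=0,i=8
  [6] ..##. => #  t=0,i=4
  [5] ..#.# => .  t=2,i=5
  [4] ..#.. => .  t=2,i=1
  [3] ...## => #  t=0,i=3
  [2] ...#. => .  t=2,i=4
  [1] ....# => .  t=0,i=2
  [0] ..... => #  t=0,i=1
  bits 00000001001101001000001111001001 = 20218825

20218825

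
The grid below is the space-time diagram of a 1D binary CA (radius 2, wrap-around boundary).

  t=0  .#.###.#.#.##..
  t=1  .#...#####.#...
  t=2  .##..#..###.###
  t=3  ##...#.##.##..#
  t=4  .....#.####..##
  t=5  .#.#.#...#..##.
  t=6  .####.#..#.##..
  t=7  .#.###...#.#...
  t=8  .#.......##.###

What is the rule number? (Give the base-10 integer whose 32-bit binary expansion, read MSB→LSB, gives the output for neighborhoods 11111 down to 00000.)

  #####|.  b31=0 t=1,i=7
  ####.|#  b30=1 t=1,i=8
  ###.#|#  b29=1 t=0,i=5
  ###..|.  b28=0 t=3,i=1
  ##.##|#  b27=1 t=2,i=0
  ##.#.|#  b26=1 t=0,i=6
  ##..#|.  b25=0 t=2,i=3
  ##...|.  b24=0 t=0,i=13
  #.###|.  b23=0 t=0,i=3
  #.##.|#  b22=1 t=0,i=11
  #.#.#|#  b21=1 t=0,i=7
  #.#..|.  b20=0 t=1,i=11
  #..##|#  b19=1 t=2,i=7
  #..#.|.  b18=0 t=2,i=4
  #...#|.  b17=0 t=0,i=14
  #....|#  b16=1 t=1,i=13
  .####|.  b15=0 t=1,i=6
  .###.|.  b14=0 t=0,i=4
  .##.#|#  b13=1 t=3,i=8
  .##..|.  b12=0 t=0,i=12
  .#.##|.  b11=0 t=0,i=2
  .#.#.|#  b10=1 t=0,i=8
  .#..#|.  b9=0 t=2,i=6
  .#...|#  b8=1 t=1,i=2
  ..###|#  b7=1 t=1,i=5
  ..##.|#  b6=1 t=4,i=13
  ..#.#|#  b5=1 t=0,i=1
  ..#..|#  b4=1 t=1,i=1
  ...##|.  b3=0 t=1,i=4
  ...#.|.  b2=0 t=0,i=0
  ....#|#  b1=1 t=1,i=14
  .....|.  b0=0 t=4,i=2
  bits 01101100011010010010010111110010 = 1818830322

1818830322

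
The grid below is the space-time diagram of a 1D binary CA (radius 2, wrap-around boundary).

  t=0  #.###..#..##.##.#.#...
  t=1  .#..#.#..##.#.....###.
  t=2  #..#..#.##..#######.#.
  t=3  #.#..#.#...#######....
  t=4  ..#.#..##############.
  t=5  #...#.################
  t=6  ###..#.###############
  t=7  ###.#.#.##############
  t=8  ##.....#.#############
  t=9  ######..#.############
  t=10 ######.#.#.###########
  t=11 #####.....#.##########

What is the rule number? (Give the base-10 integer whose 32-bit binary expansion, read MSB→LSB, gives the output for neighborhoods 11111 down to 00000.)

3642722763

  nb #####: next=#  (t=2,i=14, bit31=1)
  nb ####.: next=#  (t=2,i=17, bit30=1)
  nb ###.#: next=.  (t=2,i=18, bit29=0)
  nb ###..: next=#  (t=0,i=4, bit28=1)
  nb ##.##: next=#  (t=0,i=12, bit27=1)
  nb ##.#.: next=.  (t=0,i=15, bit26=0)
  nb ##..#: next=.  (t=0,i=5, bit25=0)
  nb ##...: next=#  (t=3,i=18, bit24=1)
  nb #.###: next=.  (t=0,i=2, bit23=0)
  nb #.##.: next=.  (t=0,i=13, bit22=0)
  nb #.#.#: next=.  (t=0,i=16, bit21=0)
  nb #.#..: next=#  (t=0,i=18, bit20=1)
  nb #..##: next=#  (t=0,i=9, bit19=1)
  nb #..#.: next=#  (t=0,i=6, bit18=1)
  nb #...#: next=#  (t=0,i=20, bit17=1)
  nb #....: next=#  (t=1,i=14, bit16=1)
  nb .####: next=#  (t=2,i=13, bit15=1)
  nb .###.: next=.  (t=0,i=3, bit14=0)
  nb .##.#: next=.  (t=0,i=11, bit13=0)
  nb .##..: next=.  (t=2,i=9, bit12=0)
  nb .#.##: next=#  (t=0,i=1, bit11=1)
  nb .#.#.: next=.  (t=0,i=17, bit10=0)
  nb .#..#: next=.  (t=0,i=8, bit9=0)
  nb .#...: next=#  (t=0,i=19, bit8=1)
  nb ..###: next=#  (t=1,i=18, bit7=1)
  nb ..##.: next=#  (t=0,i=10, bit6=1)
  nb ..#.#: next=.  (t=0,i=0, bit5=0)
  nb ..#..: next=.  (t=0,i=7, bit4=0)
  nb ...##: next=#  (t=1,i=17, bit3=1)
  nb ...#.: next=.  (t=0,i=21, bit2=0)
  nb ....#: next=#  (t=1,i=16, bit1=1)
  nb .....: next=#  (t=1,i=15, bit0=1)
  bits 11011001000111111000100111001011 = 3642722763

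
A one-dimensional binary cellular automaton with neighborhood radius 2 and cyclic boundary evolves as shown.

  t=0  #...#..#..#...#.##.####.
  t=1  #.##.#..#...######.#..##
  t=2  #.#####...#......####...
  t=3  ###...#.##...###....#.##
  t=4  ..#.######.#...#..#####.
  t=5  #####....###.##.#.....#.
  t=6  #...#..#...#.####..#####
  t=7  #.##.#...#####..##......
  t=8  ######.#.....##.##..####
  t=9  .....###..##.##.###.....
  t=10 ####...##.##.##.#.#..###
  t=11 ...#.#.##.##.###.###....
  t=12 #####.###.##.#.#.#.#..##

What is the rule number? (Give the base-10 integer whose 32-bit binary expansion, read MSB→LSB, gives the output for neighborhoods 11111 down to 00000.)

919748199

  #####|.  b31=0 t=1,i=14
  ####.|.  b30=0 t=0,i=21
  ###.#|#  b29=1 t=0,i=22
  ###..|#  b28=1 t=2,i=6
  ##.##|.  b27=0 t=0,i=18
  ##.#.|#  b26=1 t=0,i=23
  ##..#|#  b25=1 t=6,i=17
  ##...|.  b24=0 t=2,i=7
  #.###|#  b23=1 t=0,i=19
  #.##.|#  b22=1 t=0,i=16
  #.#.#|.  b21=0 t=10,i=16
  #.#..|#  b20=1 t=0,i=0
  #..##|.  b19=0 t=1,i=21
  #..#.|.  b18=0 t=0,i=6
  #...#|#  b17=1 t=0,i=2
  #....|.  b16=0 t=2,i=12
  .####|.  b15=0 t=0,i=20
  .###.|.  b14=0 t=1,i=23
  .##.#|#  b13=1 t=0,i=17
  .##..|#  b12=1 t=3,i=9
  .#.##|#  b11=1 t=0,i=15
  .#.#.|#  b10=1 t=10,i=17
  .#..#|#  b9=1 t=0,i=5
  .#...|.  b8=0 t=0,i=1
  ..###|.  b7=0 t=1,i=12
  ..##.|#  b6=1 t=7,i=16
  ..#.#|#  b5=1 t=0,i=14
  ..#..|.  b4=0 t=0,i=4
  ...##|.  b3=0 t=1,i=11
  ...#.|#  b2=1 t=0,i=3
  ....#|#  b1=1 t=2,i=15
  .....|#  b0=1 t=2,i=13
  bits 00110110110100100011111001100111 = 919748199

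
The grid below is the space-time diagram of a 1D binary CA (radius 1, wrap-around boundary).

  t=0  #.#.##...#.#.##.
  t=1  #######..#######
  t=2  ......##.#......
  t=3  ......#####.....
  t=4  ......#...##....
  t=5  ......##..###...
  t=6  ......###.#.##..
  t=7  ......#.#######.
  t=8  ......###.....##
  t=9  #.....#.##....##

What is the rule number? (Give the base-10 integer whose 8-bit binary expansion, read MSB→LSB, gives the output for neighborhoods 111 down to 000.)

  ### -> .   bit 7 = 0  t=1,i=0
  ##. -> #   bit 6 = 1  t=0,i=5
  #.# -> #   bit 5 = 1  t=0,i=1
  #.. -> #   bit 4 = 1  t=0,i=6
  .## -> #   bit 3 = 1  t=0,i=4
  .#. -> #   bit 2 = 1  t=0,i=0
  ..# -> .   bit 1 = 0  t=0,i=8
  ... -> .   bit 0 = 0  t=0,i=7
  bits 01111100 = 124

124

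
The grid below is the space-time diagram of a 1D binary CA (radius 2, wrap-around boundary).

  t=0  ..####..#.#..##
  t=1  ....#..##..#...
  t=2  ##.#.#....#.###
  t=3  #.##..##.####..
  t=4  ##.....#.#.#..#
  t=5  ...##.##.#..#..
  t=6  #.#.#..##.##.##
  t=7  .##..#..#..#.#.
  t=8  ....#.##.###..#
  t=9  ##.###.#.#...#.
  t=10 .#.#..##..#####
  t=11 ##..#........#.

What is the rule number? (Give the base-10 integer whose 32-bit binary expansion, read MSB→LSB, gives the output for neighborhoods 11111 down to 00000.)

  #####|.  b31=0 t=2,i=14
  ####.|#  b30=1 t=0,i=4
  ###.#|.  b29=0 t=2,i=1
  ###..|.  b28=0 t=0,i=5
  ##.##|.  b27=0 t=3,i=8
  ##.#.|#  b26=1 t=2,i=2
  ##..#|.  b25=0 t=0,i=0
  ##...|.  b24=0 t=4,i=2
  #.###|#  b23=1 t=2,i=12
  #.##.|.  b22=0 t=3,i=2
  #.#.#|#  b21=1 t=2,i=3
  #.#..|.  b20=0 t=0,i=10
  #..##|.  b19=0 t=0,i=1
  #..#.|#  b18=1 t=0,i=7
  #...#|#  b17=1 t=9,i=11
  #....|#  b16=1 t=1,i=13
  .####|.  b15=0 t=0,i=3
  .###.|.  b14=0 t=4,i=0
  .##.#|#  b13=1 t=3,i=7
  .##..|.  b12=0 t=0,i=14
  .#.##|#  b11=1 t=2,i=11
  .#.#.|.  b10=0 t=0,i=9
  .#..#|#  b9=1 t=0,i=11
  .#...|#  b8=1 t=1,i=12
  ..###|.  b7=0 t=0,i=2
  ..##.|.  b6=0 t=0,i=13
  ..#.#|#  b5=1 t=0,i=8
  ..#..|.  b4=0 t=1,i=4
  ...##|#  b3=1 t=5,i=2
  ...#.|#  b2=1 t=1,i=3
  ....#|.  b1=0 t=1,i=2
  .....|#  b0=1 t=1,i=0
  bits 01000100101001110010101100101101 = 1151806253

1151806253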